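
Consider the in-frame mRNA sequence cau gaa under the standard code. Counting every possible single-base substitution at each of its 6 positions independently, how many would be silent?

Codon 1 (CAU, His): 1 synonymous substitution.
Codon 2 (GAA, Glu): 1 synonymous substitution.
Total: 1 + 1 = 2.

2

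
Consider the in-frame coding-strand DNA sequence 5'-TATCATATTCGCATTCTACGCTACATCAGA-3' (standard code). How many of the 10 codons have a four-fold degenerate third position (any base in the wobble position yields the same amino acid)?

Codon 1 TAT (Tyr): third position 2-fold.
Codon 2 CAT (His): third position 2-fold.
Codon 3 ATT (Ile): third position 3-fold.
Codon 4 CGC (Arg): third position 4-fold.
Codon 5 ATT (Ile): third position 3-fold.
Codon 6 CTA (Leu): third position 4-fold.
Codon 7 CGC (Arg): third position 4-fold.
Codon 8 TAC (Tyr): third position 2-fold.
Codon 9 ATC (Ile): third position 3-fold.
Codon 10 AGA (Arg): third position 2-fold.
Four-fold degenerate third positions: 3.

3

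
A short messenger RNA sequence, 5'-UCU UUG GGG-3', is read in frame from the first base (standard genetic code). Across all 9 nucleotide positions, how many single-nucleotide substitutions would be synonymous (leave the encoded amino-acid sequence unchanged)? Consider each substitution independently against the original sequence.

8

Codon 1 (UCU, Ser): 3 synonymous substitutions.
Codon 2 (UUG, Leu): 2 synonymous substitutions.
Codon 3 (GGG, Gly): 3 synonymous substitutions.
Total: 3 + 2 + 3 = 8.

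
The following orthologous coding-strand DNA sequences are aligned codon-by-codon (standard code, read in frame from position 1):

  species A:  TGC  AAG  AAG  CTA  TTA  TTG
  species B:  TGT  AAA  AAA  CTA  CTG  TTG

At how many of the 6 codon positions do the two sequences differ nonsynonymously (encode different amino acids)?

0

Codon 1: TGC Cys / TGT Cys — synonymous.
Codon 2: AAG Lys / AAA Lys — synonymous.
Codon 3: AAG Lys / AAA Lys — synonymous.
Codon 4: CTA Leu / CTA Leu — identical.
Codon 5: TTA Leu / CTG Leu — synonymous.
Codon 6: TTG Leu / TTG Leu — identical.
Nonsynonymous differences: 0.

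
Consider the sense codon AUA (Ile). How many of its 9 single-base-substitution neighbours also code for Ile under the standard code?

Position 1: none → 0 synonymous.
Position 2: none → 0 synonymous.
Position 3: AUU, AUC → 2 synonymous.
Total: 0 + 0 + 2 = 2.

2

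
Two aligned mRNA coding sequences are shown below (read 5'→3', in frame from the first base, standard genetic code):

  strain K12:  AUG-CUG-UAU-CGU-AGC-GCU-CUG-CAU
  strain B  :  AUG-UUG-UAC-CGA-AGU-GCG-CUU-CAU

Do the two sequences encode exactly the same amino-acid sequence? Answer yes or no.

Codon 1: AUG Met / AUG Met — identical.
Codon 2: CUG Leu / UUG Leu — synonymous.
Codon 3: UAU Tyr / UAC Tyr — synonymous.
Codon 4: CGU Arg / CGA Arg — synonymous.
Codon 5: AGC Ser / AGU Ser — synonymous.
Codon 6: GCU Ala / GCG Ala — synonymous.
Codon 7: CUG Leu / CUU Leu — synonymous.
Codon 8: CAU His / CAU His — identical.
Nonsynonymous differences: 0 → same protein.

yes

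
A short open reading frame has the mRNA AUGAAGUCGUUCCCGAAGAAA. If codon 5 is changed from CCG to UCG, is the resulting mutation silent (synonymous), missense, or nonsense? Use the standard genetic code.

missense

Position 13 falls in codon 5: CCG → Pro.
After the substitution the codon is UCG → Ser.
Pro ≠ Ser, so this is a missense mutation.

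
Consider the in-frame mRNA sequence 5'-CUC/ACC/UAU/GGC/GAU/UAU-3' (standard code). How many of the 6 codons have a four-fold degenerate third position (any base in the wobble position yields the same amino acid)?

3

Codon 1 CUC (Leu): third position 4-fold.
Codon 2 ACC (Thr): third position 4-fold.
Codon 3 UAU (Tyr): third position 2-fold.
Codon 4 GGC (Gly): third position 4-fold.
Codon 5 GAU (Asp): third position 2-fold.
Codon 6 UAU (Tyr): third position 2-fold.
Four-fold degenerate third positions: 3.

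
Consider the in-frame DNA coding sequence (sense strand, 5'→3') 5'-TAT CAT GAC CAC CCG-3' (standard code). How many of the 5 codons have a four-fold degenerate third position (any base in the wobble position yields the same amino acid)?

Codon 1 TAT (Tyr): third position 2-fold.
Codon 2 CAT (His): third position 2-fold.
Codon 3 GAC (Asp): third position 2-fold.
Codon 4 CAC (His): third position 2-fold.
Codon 5 CCG (Pro): third position 4-fold.
Four-fold degenerate third positions: 1.

1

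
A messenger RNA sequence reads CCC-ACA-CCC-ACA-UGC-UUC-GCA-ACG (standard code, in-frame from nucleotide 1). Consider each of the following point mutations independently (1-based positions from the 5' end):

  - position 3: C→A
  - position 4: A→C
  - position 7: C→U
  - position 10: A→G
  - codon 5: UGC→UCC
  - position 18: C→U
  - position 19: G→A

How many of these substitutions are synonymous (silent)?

Codon 1: CCC (Pro) → CCA (Pro) — synonymous.
Codon 2: ACA (Thr) → CCA (Pro) — missense.
Codon 3: CCC (Pro) → UCC (Ser) — missense.
Codon 4: ACA (Thr) → GCA (Ala) — missense.
Codon 5: UGC (Cys) → UCC (Ser) — missense.
Codon 6: UUC (Phe) → UUU (Phe) — synonymous.
Codon 7: GCA (Ala) → ACA (Thr) — missense.
Synonymous: 2 of 7.

2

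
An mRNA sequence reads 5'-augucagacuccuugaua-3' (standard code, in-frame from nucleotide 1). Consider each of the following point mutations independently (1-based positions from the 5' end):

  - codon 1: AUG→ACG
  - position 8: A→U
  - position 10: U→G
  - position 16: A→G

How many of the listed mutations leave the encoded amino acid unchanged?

Codon 1: AUG (Met) → ACG (Thr) — missense.
Codon 3: GAC (Asp) → GUC (Val) — missense.
Codon 4: UCC (Ser) → GCC (Ala) — missense.
Codon 6: AUA (Ile) → GUA (Val) — missense.
Synonymous: 0 of 4.

0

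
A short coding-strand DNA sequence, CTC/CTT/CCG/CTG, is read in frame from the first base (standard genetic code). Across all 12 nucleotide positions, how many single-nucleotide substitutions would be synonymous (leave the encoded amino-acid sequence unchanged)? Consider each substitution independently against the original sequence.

13

Codon 1 (CTC, Leu): 3 synonymous substitutions.
Codon 2 (CTT, Leu): 3 synonymous substitutions.
Codon 3 (CCG, Pro): 3 synonymous substitutions.
Codon 4 (CTG, Leu): 4 synonymous substitutions.
Total: 3 + 3 + 3 + 4 = 13.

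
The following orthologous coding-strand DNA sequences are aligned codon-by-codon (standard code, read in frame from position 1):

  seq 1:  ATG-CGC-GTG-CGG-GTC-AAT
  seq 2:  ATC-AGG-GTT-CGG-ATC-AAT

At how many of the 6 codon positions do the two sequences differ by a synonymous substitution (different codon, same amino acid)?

Codon 1: ATG Met / ATC Ile — nonsynonymous.
Codon 2: CGC Arg / AGG Arg — synonymous.
Codon 3: GTG Val / GTT Val — synonymous.
Codon 4: CGG Arg / CGG Arg — identical.
Codon 5: GTC Val / ATC Ile — nonsynonymous.
Codon 6: AAT Asn / AAT Asn — identical.
Synonymous differences: 2.

2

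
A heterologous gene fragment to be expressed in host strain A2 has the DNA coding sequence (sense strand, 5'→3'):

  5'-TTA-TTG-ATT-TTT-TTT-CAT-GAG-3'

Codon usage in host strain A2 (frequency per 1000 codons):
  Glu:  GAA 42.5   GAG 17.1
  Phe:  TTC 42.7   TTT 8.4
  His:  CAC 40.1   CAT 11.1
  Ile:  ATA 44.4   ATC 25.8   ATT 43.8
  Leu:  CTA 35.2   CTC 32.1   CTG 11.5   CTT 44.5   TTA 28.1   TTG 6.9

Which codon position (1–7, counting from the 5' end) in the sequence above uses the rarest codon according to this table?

2

Codon 1 TTA (Leu): 28.1 per 1000.
Codon 2 TTG (Leu): 6.9 per 1000.
Codon 3 ATT (Ile): 43.8 per 1000.
Codon 4 TTT (Phe): 8.4 per 1000.
Codon 5 TTT (Phe): 8.4 per 1000.
Codon 6 CAT (His): 11.1 per 1000.
Codon 7 GAG (Glu): 17.1 per 1000.
Lowest frequency is 6.9 at codon 2.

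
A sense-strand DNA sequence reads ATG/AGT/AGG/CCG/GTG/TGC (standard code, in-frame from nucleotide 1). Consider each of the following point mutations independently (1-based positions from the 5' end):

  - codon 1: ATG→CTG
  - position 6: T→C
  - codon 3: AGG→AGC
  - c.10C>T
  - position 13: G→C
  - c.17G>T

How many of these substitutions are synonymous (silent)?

Codon 1: ATG (Met) → CTG (Leu) — missense.
Codon 2: AGT (Ser) → AGC (Ser) — synonymous.
Codon 3: AGG (Arg) → AGC (Ser) — missense.
Codon 4: CCG (Pro) → TCG (Ser) — missense.
Codon 5: GTG (Val) → CTG (Leu) — missense.
Codon 6: TGC (Cys) → TTC (Phe) — missense.
Synonymous: 1 of 6.

1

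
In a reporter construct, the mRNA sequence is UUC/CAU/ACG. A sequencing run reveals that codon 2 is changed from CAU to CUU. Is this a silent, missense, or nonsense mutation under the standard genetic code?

Position 5 falls in codon 2: CAU → His.
After the substitution the codon is CUU → Leu.
His ≠ Leu, so this is a missense mutation.

missense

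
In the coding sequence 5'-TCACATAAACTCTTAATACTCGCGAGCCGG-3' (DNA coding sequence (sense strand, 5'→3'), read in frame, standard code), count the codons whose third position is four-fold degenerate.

5

Codon 1 TCA (Ser): third position 4-fold.
Codon 2 CAT (His): third position 2-fold.
Codon 3 AAA (Lys): third position 2-fold.
Codon 4 CTC (Leu): third position 4-fold.
Codon 5 TTA (Leu): third position 2-fold.
Codon 6 ATA (Ile): third position 3-fold.
Codon 7 CTC (Leu): third position 4-fold.
Codon 8 GCG (Ala): third position 4-fold.
Codon 9 AGC (Ser): third position 2-fold.
Codon 10 CGG (Arg): third position 4-fold.
Four-fold degenerate third positions: 5.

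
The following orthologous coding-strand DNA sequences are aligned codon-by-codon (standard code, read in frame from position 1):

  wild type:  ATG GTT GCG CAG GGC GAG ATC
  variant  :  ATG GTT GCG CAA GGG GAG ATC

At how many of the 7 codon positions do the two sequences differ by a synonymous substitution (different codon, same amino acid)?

2

Codon 1: ATG Met / ATG Met — identical.
Codon 2: GTT Val / GTT Val — identical.
Codon 3: GCG Ala / GCG Ala — identical.
Codon 4: CAG Gln / CAA Gln — synonymous.
Codon 5: GGC Gly / GGG Gly — synonymous.
Codon 6: GAG Glu / GAG Glu — identical.
Codon 7: ATC Ile / ATC Ile — identical.
Synonymous differences: 2.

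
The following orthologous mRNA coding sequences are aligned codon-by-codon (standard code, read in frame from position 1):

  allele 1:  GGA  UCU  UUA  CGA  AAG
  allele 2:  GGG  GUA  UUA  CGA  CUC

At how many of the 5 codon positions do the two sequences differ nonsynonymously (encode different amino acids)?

Codon 1: GGA Gly / GGG Gly — synonymous.
Codon 2: UCU Ser / GUA Val — nonsynonymous.
Codon 3: UUA Leu / UUA Leu — identical.
Codon 4: CGA Arg / CGA Arg — identical.
Codon 5: AAG Lys / CUC Leu — nonsynonymous.
Nonsynonymous differences: 2.

2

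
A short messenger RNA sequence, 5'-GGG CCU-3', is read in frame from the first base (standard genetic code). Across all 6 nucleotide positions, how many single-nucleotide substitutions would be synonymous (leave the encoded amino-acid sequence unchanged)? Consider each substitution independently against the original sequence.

6

Codon 1 (GGG, Gly): 3 synonymous substitutions.
Codon 2 (CCU, Pro): 3 synonymous substitutions.
Total: 3 + 3 = 6.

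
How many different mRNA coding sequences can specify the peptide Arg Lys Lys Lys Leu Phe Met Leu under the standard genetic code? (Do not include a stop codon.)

Arg: 6 codons.
Lys: 2 codons.
Lys: 2 codons.
Lys: 2 codons.
Leu: 6 codons.
Phe: 2 codons.
Met: 1 codon.
Leu: 6 codons.
6 × 2 × 2 × 2 × 6 × 2 × 1 × 6 = 3456.

3456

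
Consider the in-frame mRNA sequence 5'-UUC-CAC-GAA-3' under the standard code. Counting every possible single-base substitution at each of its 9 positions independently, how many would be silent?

Codon 1 (UUC, Phe): 1 synonymous substitution.
Codon 2 (CAC, His): 1 synonymous substitution.
Codon 3 (GAA, Glu): 1 synonymous substitution.
Total: 1 + 1 + 1 = 3.

3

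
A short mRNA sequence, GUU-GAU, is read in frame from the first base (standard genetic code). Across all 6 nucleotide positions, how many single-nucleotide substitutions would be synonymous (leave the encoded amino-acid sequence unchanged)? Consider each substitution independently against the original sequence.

4

Codon 1 (GUU, Val): 3 synonymous substitutions.
Codon 2 (GAU, Asp): 1 synonymous substitution.
Total: 3 + 1 = 4.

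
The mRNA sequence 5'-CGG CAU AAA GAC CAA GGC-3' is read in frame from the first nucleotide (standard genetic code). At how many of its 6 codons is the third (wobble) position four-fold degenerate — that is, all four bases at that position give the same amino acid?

Codon 1 CGG (Arg): third position 4-fold.
Codon 2 CAU (His): third position 2-fold.
Codon 3 AAA (Lys): third position 2-fold.
Codon 4 GAC (Asp): third position 2-fold.
Codon 5 CAA (Gln): third position 2-fold.
Codon 6 GGC (Gly): third position 4-fold.
Four-fold degenerate third positions: 2.

2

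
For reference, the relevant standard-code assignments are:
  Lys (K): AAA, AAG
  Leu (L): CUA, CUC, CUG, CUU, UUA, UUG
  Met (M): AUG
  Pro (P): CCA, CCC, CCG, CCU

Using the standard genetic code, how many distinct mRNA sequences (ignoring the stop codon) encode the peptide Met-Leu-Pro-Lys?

48

Met: 1 codon.
Leu: 6 codons.
Pro: 4 codons.
Lys: 2 codons.
1 × 6 × 4 × 2 = 48.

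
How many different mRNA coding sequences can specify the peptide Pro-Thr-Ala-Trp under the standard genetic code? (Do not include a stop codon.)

Pro: 4 codons.
Thr: 4 codons.
Ala: 4 codons.
Trp: 1 codon.
4 × 4 × 4 × 1 = 64.

64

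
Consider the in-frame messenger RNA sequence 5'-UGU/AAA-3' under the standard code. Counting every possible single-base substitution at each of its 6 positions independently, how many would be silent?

2

Codon 1 (UGU, Cys): 1 synonymous substitution.
Codon 2 (AAA, Lys): 1 synonymous substitution.
Total: 1 + 1 = 2.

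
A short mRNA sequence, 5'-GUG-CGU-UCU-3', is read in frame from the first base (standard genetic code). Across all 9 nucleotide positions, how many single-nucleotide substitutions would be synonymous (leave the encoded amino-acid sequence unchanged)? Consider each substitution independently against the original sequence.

Codon 1 (GUG, Val): 3 synonymous substitutions.
Codon 2 (CGU, Arg): 3 synonymous substitutions.
Codon 3 (UCU, Ser): 3 synonymous substitutions.
Total: 3 + 3 + 3 = 9.

9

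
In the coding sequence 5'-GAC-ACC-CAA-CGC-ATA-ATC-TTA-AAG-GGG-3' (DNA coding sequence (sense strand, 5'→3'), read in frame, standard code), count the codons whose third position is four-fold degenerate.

Codon 1 GAC (Asp): third position 2-fold.
Codon 2 ACC (Thr): third position 4-fold.
Codon 3 CAA (Gln): third position 2-fold.
Codon 4 CGC (Arg): third position 4-fold.
Codon 5 ATA (Ile): third position 3-fold.
Codon 6 ATC (Ile): third position 3-fold.
Codon 7 TTA (Leu): third position 2-fold.
Codon 8 AAG (Lys): third position 2-fold.
Codon 9 GGG (Gly): third position 4-fold.
Four-fold degenerate third positions: 3.

3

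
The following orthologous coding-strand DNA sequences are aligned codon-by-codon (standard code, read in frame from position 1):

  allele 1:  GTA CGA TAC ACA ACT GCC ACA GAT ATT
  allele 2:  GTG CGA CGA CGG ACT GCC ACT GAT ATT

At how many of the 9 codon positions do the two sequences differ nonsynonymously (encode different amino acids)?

2

Codon 1: GTA Val / GTG Val — synonymous.
Codon 2: CGA Arg / CGA Arg — identical.
Codon 3: TAC Tyr / CGA Arg — nonsynonymous.
Codon 4: ACA Thr / CGG Arg — nonsynonymous.
Codon 5: ACT Thr / ACT Thr — identical.
Codon 6: GCC Ala / GCC Ala — identical.
Codon 7: ACA Thr / ACT Thr — synonymous.
Codon 8: GAT Asp / GAT Asp — identical.
Codon 9: ATT Ile / ATT Ile — identical.
Nonsynonymous differences: 2.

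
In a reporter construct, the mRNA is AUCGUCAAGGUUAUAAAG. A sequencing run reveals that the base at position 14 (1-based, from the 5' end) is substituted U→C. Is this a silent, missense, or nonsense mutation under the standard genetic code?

missense

Position 14 falls in codon 5: AUA → Ile.
After the substitution the codon is ACA → Thr.
Ile ≠ Thr, so this is a missense mutation.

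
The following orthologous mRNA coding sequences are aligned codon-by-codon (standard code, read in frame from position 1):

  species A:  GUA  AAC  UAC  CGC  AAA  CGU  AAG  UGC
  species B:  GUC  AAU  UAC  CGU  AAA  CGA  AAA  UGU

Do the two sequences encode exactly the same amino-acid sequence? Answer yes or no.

Codon 1: GUA Val / GUC Val — synonymous.
Codon 2: AAC Asn / AAU Asn — synonymous.
Codon 3: UAC Tyr / UAC Tyr — identical.
Codon 4: CGC Arg / CGU Arg — synonymous.
Codon 5: AAA Lys / AAA Lys — identical.
Codon 6: CGU Arg / CGA Arg — synonymous.
Codon 7: AAG Lys / AAA Lys — synonymous.
Codon 8: UGC Cys / UGU Cys — synonymous.
Nonsynonymous differences: 0 → same protein.

yes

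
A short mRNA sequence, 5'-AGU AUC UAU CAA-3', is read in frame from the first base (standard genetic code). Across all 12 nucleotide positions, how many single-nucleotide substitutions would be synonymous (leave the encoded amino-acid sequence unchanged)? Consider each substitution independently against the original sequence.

5

Codon 1 (AGU, Ser): 1 synonymous substitution.
Codon 2 (AUC, Ile): 2 synonymous substitutions.
Codon 3 (UAU, Tyr): 1 synonymous substitution.
Codon 4 (CAA, Gln): 1 synonymous substitution.
Total: 1 + 2 + 1 + 1 = 5.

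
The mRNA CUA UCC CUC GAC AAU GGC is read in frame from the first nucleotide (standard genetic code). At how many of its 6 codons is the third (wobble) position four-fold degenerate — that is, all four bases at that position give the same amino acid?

4

Codon 1 CUA (Leu): third position 4-fold.
Codon 2 UCC (Ser): third position 4-fold.
Codon 3 CUC (Leu): third position 4-fold.
Codon 4 GAC (Asp): third position 2-fold.
Codon 5 AAU (Asn): third position 2-fold.
Codon 6 GGC (Gly): third position 4-fold.
Four-fold degenerate third positions: 4.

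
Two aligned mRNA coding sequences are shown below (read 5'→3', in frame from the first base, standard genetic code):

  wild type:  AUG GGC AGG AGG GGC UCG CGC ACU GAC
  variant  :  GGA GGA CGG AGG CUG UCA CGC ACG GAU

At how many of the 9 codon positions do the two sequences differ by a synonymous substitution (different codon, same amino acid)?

5

Codon 1: AUG Met / GGA Gly — nonsynonymous.
Codon 2: GGC Gly / GGA Gly — synonymous.
Codon 3: AGG Arg / CGG Arg — synonymous.
Codon 4: AGG Arg / AGG Arg — identical.
Codon 5: GGC Gly / CUG Leu — nonsynonymous.
Codon 6: UCG Ser / UCA Ser — synonymous.
Codon 7: CGC Arg / CGC Arg — identical.
Codon 8: ACU Thr / ACG Thr — synonymous.
Codon 9: GAC Asp / GAU Asp — synonymous.
Synonymous differences: 5.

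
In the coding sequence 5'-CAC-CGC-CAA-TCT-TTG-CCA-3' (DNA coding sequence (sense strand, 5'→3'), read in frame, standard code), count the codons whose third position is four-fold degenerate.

3

Codon 1 CAC (His): third position 2-fold.
Codon 2 CGC (Arg): third position 4-fold.
Codon 3 CAA (Gln): third position 2-fold.
Codon 4 TCT (Ser): third position 4-fold.
Codon 5 TTG (Leu): third position 2-fold.
Codon 6 CCA (Pro): third position 4-fold.
Four-fold degenerate third positions: 3.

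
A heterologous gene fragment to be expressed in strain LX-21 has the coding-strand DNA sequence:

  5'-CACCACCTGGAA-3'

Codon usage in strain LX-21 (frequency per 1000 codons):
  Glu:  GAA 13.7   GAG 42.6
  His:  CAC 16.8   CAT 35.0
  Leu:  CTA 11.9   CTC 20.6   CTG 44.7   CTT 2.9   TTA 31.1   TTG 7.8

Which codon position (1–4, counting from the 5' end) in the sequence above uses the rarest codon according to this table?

4

Codon 1 CAC (His): 16.8 per 1000.
Codon 2 CAC (His): 16.8 per 1000.
Codon 3 CTG (Leu): 44.7 per 1000.
Codon 4 GAA (Glu): 13.7 per 1000.
Lowest frequency is 13.7 at codon 4.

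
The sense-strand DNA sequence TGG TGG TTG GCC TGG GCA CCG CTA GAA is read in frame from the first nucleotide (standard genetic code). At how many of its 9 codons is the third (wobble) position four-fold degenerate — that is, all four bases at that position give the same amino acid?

Codon 1 TGG (Trp): third position 1-fold.
Codon 2 TGG (Trp): third position 1-fold.
Codon 3 TTG (Leu): third position 2-fold.
Codon 4 GCC (Ala): third position 4-fold.
Codon 5 TGG (Trp): third position 1-fold.
Codon 6 GCA (Ala): third position 4-fold.
Codon 7 CCG (Pro): third position 4-fold.
Codon 8 CTA (Leu): third position 4-fold.
Codon 9 GAA (Glu): third position 2-fold.
Four-fold degenerate third positions: 4.

4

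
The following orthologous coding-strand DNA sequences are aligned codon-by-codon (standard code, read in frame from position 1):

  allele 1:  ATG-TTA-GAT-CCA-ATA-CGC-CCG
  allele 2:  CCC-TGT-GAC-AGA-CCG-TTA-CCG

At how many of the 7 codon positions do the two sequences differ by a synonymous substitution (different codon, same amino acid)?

1

Codon 1: ATG Met / CCC Pro — nonsynonymous.
Codon 2: TTA Leu / TGT Cys — nonsynonymous.
Codon 3: GAT Asp / GAC Asp — synonymous.
Codon 4: CCA Pro / AGA Arg — nonsynonymous.
Codon 5: ATA Ile / CCG Pro — nonsynonymous.
Codon 6: CGC Arg / TTA Leu — nonsynonymous.
Codon 7: CCG Pro / CCG Pro — identical.
Synonymous differences: 1.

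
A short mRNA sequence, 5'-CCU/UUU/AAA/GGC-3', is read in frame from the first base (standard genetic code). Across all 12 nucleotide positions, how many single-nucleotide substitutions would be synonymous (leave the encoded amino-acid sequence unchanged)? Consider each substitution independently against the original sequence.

Codon 1 (CCU, Pro): 3 synonymous substitutions.
Codon 2 (UUU, Phe): 1 synonymous substitution.
Codon 3 (AAA, Lys): 1 synonymous substitution.
Codon 4 (GGC, Gly): 3 synonymous substitutions.
Total: 3 + 1 + 1 + 3 = 8.

8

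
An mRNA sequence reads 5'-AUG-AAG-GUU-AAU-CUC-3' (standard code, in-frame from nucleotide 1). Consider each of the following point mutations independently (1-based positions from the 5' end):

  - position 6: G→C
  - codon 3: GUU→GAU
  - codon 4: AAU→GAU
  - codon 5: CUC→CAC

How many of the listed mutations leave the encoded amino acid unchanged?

0

Codon 2: AAG (Lys) → AAC (Asn) — missense.
Codon 3: GUU (Val) → GAU (Asp) — missense.
Codon 4: AAU (Asn) → GAU (Asp) — missense.
Codon 5: CUC (Leu) → CAC (His) — missense.
Synonymous: 0 of 4.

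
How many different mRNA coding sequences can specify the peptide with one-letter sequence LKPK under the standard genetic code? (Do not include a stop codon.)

Leu: 6 codons.
Lys: 2 codons.
Pro: 4 codons.
Lys: 2 codons.
6 × 2 × 4 × 2 = 96.

96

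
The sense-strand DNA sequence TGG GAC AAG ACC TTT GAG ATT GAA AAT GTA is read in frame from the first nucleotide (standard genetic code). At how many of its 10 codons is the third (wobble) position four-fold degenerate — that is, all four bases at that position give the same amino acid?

Codon 1 TGG (Trp): third position 1-fold.
Codon 2 GAC (Asp): third position 2-fold.
Codon 3 AAG (Lys): third position 2-fold.
Codon 4 ACC (Thr): third position 4-fold.
Codon 5 TTT (Phe): third position 2-fold.
Codon 6 GAG (Glu): third position 2-fold.
Codon 7 ATT (Ile): third position 3-fold.
Codon 8 GAA (Glu): third position 2-fold.
Codon 9 AAT (Asn): third position 2-fold.
Codon 10 GTA (Val): third position 4-fold.
Four-fold degenerate third positions: 2.

2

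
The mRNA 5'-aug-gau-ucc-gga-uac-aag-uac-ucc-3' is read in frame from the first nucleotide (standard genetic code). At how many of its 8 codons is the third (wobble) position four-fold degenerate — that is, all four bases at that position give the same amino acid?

Codon 1 AUG (Met): third position 1-fold.
Codon 2 GAU (Asp): third position 2-fold.
Codon 3 UCC (Ser): third position 4-fold.
Codon 4 GGA (Gly): third position 4-fold.
Codon 5 UAC (Tyr): third position 2-fold.
Codon 6 AAG (Lys): third position 2-fold.
Codon 7 UAC (Tyr): third position 2-fold.
Codon 8 UCC (Ser): third position 4-fold.
Four-fold degenerate third positions: 3.

3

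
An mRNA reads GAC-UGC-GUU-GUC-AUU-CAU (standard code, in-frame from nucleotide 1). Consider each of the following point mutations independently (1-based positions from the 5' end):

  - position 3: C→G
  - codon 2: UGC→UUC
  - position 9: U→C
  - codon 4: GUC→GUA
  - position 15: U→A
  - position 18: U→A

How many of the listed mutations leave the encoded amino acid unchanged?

3

Codon 1: GAC (Asp) → GAG (Glu) — missense.
Codon 2: UGC (Cys) → UUC (Phe) — missense.
Codon 3: GUU (Val) → GUC (Val) — synonymous.
Codon 4: GUC (Val) → GUA (Val) — synonymous.
Codon 5: AUU (Ile) → AUA (Ile) — synonymous.
Codon 6: CAU (His) → CAA (Gln) — missense.
Synonymous: 3 of 6.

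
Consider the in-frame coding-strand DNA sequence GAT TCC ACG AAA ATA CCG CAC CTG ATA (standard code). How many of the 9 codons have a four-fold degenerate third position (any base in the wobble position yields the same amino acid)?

Codon 1 GAT (Asp): third position 2-fold.
Codon 2 TCC (Ser): third position 4-fold.
Codon 3 ACG (Thr): third position 4-fold.
Codon 4 AAA (Lys): third position 2-fold.
Codon 5 ATA (Ile): third position 3-fold.
Codon 6 CCG (Pro): third position 4-fold.
Codon 7 CAC (His): third position 2-fold.
Codon 8 CTG (Leu): third position 4-fold.
Codon 9 ATA (Ile): third position 3-fold.
Four-fold degenerate third positions: 4.

4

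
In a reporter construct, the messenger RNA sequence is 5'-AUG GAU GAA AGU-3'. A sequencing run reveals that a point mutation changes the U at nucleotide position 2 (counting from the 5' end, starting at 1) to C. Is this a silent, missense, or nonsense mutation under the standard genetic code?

Position 2 falls in codon 1: AUG → Met.
After the substitution the codon is ACG → Thr.
Met ≠ Thr, so this is a missense mutation.

missense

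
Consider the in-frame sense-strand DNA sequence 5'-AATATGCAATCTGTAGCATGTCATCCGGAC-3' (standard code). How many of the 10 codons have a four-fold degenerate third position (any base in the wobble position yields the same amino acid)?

4

Codon 1 AAT (Asn): third position 2-fold.
Codon 2 ATG (Met): third position 1-fold.
Codon 3 CAA (Gln): third position 2-fold.
Codon 4 TCT (Ser): third position 4-fold.
Codon 5 GTA (Val): third position 4-fold.
Codon 6 GCA (Ala): third position 4-fold.
Codon 7 TGT (Cys): third position 2-fold.
Codon 8 CAT (His): third position 2-fold.
Codon 9 CCG (Pro): third position 4-fold.
Codon 10 GAC (Asp): third position 2-fold.
Four-fold degenerate third positions: 4.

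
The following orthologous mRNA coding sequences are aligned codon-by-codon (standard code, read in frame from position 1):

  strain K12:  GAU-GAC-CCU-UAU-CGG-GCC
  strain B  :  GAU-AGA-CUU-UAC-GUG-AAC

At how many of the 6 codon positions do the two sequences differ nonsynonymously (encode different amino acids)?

4

Codon 1: GAU Asp / GAU Asp — identical.
Codon 2: GAC Asp / AGA Arg — nonsynonymous.
Codon 3: CCU Pro / CUU Leu — nonsynonymous.
Codon 4: UAU Tyr / UAC Tyr — synonymous.
Codon 5: CGG Arg / GUG Val — nonsynonymous.
Codon 6: GCC Ala / AAC Asn — nonsynonymous.
Nonsynonymous differences: 4.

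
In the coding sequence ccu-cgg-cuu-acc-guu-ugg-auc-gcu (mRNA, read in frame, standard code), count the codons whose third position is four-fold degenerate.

6

Codon 1 CCU (Pro): third position 4-fold.
Codon 2 CGG (Arg): third position 4-fold.
Codon 3 CUU (Leu): third position 4-fold.
Codon 4 ACC (Thr): third position 4-fold.
Codon 5 GUU (Val): third position 4-fold.
Codon 6 UGG (Trp): third position 1-fold.
Codon 7 AUC (Ile): third position 3-fold.
Codon 8 GCU (Ala): third position 4-fold.
Four-fold degenerate third positions: 6.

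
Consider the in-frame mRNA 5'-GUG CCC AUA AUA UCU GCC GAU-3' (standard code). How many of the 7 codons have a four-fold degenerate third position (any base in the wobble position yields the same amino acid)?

4

Codon 1 GUG (Val): third position 4-fold.
Codon 2 CCC (Pro): third position 4-fold.
Codon 3 AUA (Ile): third position 3-fold.
Codon 4 AUA (Ile): third position 3-fold.
Codon 5 UCU (Ser): third position 4-fold.
Codon 6 GCC (Ala): third position 4-fold.
Codon 7 GAU (Asp): third position 2-fold.
Four-fold degenerate third positions: 4.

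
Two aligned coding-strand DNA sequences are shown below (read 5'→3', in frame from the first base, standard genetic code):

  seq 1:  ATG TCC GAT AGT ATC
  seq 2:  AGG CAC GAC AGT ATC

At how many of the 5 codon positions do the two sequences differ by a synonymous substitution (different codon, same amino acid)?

1

Codon 1: ATG Met / AGG Arg — nonsynonymous.
Codon 2: TCC Ser / CAC His — nonsynonymous.
Codon 3: GAT Asp / GAC Asp — synonymous.
Codon 4: AGT Ser / AGT Ser — identical.
Codon 5: ATC Ile / ATC Ile — identical.
Synonymous differences: 1.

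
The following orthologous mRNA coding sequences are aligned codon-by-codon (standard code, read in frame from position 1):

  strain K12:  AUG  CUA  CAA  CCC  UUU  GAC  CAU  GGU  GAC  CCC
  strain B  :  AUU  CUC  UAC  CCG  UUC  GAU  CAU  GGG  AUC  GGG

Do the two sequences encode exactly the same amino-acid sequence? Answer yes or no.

no

Codon 1: AUG Met / AUU Ile — nonsynonymous.
Codon 2: CUA Leu / CUC Leu — synonymous.
Codon 3: CAA Gln / UAC Tyr — nonsynonymous.
Codon 4: CCC Pro / CCG Pro — synonymous.
Codon 5: UUU Phe / UUC Phe — synonymous.
Codon 6: GAC Asp / GAU Asp — synonymous.
Codon 7: CAU His / CAU His — identical.
Codon 8: GGU Gly / GGG Gly — synonymous.
Codon 9: GAC Asp / AUC Ile — nonsynonymous.
Codon 10: CCC Pro / GGG Gly — nonsynonymous.
Nonsynonymous differences: 4 → different protein.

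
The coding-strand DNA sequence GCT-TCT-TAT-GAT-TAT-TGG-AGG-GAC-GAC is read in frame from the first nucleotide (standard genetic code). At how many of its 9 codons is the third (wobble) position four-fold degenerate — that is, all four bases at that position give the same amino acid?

2

Codon 1 GCT (Ala): third position 4-fold.
Codon 2 TCT (Ser): third position 4-fold.
Codon 3 TAT (Tyr): third position 2-fold.
Codon 4 GAT (Asp): third position 2-fold.
Codon 5 TAT (Tyr): third position 2-fold.
Codon 6 TGG (Trp): third position 1-fold.
Codon 7 AGG (Arg): third position 2-fold.
Codon 8 GAC (Asp): third position 2-fold.
Codon 9 GAC (Asp): third position 2-fold.
Four-fold degenerate third positions: 2.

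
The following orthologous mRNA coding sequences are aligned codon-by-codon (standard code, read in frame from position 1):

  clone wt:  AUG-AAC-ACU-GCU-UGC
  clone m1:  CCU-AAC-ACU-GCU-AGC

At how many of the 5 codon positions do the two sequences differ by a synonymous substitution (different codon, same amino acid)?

Codon 1: AUG Met / CCU Pro — nonsynonymous.
Codon 2: AAC Asn / AAC Asn — identical.
Codon 3: ACU Thr / ACU Thr — identical.
Codon 4: GCU Ala / GCU Ala — identical.
Codon 5: UGC Cys / AGC Ser — nonsynonymous.
Synonymous differences: 0.

0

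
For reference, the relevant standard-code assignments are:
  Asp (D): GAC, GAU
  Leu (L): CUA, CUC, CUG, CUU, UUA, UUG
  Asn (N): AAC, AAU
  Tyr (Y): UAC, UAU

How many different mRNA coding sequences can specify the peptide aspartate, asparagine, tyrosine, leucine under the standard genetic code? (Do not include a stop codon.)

48

Asp: 2 codons.
Asn: 2 codons.
Tyr: 2 codons.
Leu: 6 codons.
2 × 2 × 2 × 6 = 48.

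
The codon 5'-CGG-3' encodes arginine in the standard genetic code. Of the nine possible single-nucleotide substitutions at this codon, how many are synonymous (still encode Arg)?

Position 1: AGG → 1 synonymous.
Position 2: none → 0 synonymous.
Position 3: CGU, CGC, CGA → 3 synonymous.
Total: 1 + 0 + 3 = 4.

4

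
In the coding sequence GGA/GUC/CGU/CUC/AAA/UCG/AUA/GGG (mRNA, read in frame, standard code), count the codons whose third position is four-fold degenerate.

6

Codon 1 GGA (Gly): third position 4-fold.
Codon 2 GUC (Val): third position 4-fold.
Codon 3 CGU (Arg): third position 4-fold.
Codon 4 CUC (Leu): third position 4-fold.
Codon 5 AAA (Lys): third position 2-fold.
Codon 6 UCG (Ser): third position 4-fold.
Codon 7 AUA (Ile): third position 3-fold.
Codon 8 GGG (Gly): third position 4-fold.
Four-fold degenerate third positions: 6.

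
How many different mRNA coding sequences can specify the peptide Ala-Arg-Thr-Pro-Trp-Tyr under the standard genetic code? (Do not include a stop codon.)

Ala: 4 codons.
Arg: 6 codons.
Thr: 4 codons.
Pro: 4 codons.
Trp: 1 codon.
Tyr: 2 codons.
4 × 6 × 4 × 4 × 1 × 2 = 768.

768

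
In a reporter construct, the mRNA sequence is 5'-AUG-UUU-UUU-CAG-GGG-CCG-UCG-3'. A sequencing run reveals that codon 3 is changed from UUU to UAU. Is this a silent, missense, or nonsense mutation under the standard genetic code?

Position 8 falls in codon 3: UUU → Phe.
After the substitution the codon is UAU → Tyr.
Phe ≠ Tyr, so this is a missense mutation.

missense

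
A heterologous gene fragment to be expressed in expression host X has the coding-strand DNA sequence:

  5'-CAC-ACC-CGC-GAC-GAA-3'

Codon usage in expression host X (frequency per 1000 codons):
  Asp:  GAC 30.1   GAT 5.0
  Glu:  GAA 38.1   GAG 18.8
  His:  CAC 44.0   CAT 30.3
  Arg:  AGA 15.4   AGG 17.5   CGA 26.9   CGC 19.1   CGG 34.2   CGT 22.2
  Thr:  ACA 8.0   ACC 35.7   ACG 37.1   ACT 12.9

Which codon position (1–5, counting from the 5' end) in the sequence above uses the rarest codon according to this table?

3

Codon 1 CAC (His): 44.0 per 1000.
Codon 2 ACC (Thr): 35.7 per 1000.
Codon 3 CGC (Arg): 19.1 per 1000.
Codon 4 GAC (Asp): 30.1 per 1000.
Codon 5 GAA (Glu): 38.1 per 1000.
Lowest frequency is 19.1 at codon 3.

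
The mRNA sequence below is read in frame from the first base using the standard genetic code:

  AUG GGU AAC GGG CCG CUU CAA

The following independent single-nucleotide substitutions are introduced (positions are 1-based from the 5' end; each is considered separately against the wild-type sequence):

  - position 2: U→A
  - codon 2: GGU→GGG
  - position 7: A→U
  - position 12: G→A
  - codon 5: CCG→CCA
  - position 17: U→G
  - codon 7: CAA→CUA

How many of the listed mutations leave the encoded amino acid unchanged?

3

Codon 1: AUG (Met) → AAG (Lys) — missense.
Codon 2: GGU (Gly) → GGG (Gly) — synonymous.
Codon 3: AAC (Asn) → UAC (Tyr) — missense.
Codon 4: GGG (Gly) → GGA (Gly) — synonymous.
Codon 5: CCG (Pro) → CCA (Pro) — synonymous.
Codon 6: CUU (Leu) → CGU (Arg) — missense.
Codon 7: CAA (Gln) → CUA (Leu) — missense.
Synonymous: 3 of 7.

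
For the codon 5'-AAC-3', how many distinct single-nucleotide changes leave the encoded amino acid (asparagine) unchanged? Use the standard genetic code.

Position 1: none → 0 synonymous.
Position 2: none → 0 synonymous.
Position 3: AAU → 1 synonymous.
Total: 0 + 0 + 1 = 1.

1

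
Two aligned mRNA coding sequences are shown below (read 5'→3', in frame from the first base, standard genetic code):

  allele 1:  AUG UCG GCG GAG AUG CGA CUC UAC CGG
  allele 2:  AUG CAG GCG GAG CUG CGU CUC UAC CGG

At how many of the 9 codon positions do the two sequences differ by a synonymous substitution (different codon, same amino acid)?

Codon 1: AUG Met / AUG Met — identical.
Codon 2: UCG Ser / CAG Gln — nonsynonymous.
Codon 3: GCG Ala / GCG Ala — identical.
Codon 4: GAG Glu / GAG Glu — identical.
Codon 5: AUG Met / CUG Leu — nonsynonymous.
Codon 6: CGA Arg / CGU Arg — synonymous.
Codon 7: CUC Leu / CUC Leu — identical.
Codon 8: UAC Tyr / UAC Tyr — identical.
Codon 9: CGG Arg / CGG Arg — identical.
Synonymous differences: 1.

1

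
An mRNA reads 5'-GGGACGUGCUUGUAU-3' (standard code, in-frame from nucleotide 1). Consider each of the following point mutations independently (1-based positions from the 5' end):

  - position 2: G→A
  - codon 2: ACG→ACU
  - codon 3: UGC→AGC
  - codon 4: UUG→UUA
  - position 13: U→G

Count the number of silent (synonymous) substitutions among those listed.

Codon 1: GGG (Gly) → GAG (Glu) — missense.
Codon 2: ACG (Thr) → ACU (Thr) — synonymous.
Codon 3: UGC (Cys) → AGC (Ser) — missense.
Codon 4: UUG (Leu) → UUA (Leu) — synonymous.
Codon 5: UAU (Tyr) → GAU (Asp) — missense.
Synonymous: 2 of 5.

2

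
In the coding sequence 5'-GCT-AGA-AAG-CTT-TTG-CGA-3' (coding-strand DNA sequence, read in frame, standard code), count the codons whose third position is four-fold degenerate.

Codon 1 GCT (Ala): third position 4-fold.
Codon 2 AGA (Arg): third position 2-fold.
Codon 3 AAG (Lys): third position 2-fold.
Codon 4 CTT (Leu): third position 4-fold.
Codon 5 TTG (Leu): third position 2-fold.
Codon 6 CGA (Arg): third position 4-fold.
Four-fold degenerate third positions: 3.

3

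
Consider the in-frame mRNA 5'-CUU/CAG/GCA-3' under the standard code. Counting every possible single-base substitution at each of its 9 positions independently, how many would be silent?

7

Codon 1 (CUU, Leu): 3 synonymous substitutions.
Codon 2 (CAG, Gln): 1 synonymous substitution.
Codon 3 (GCA, Ala): 3 synonymous substitutions.
Total: 3 + 1 + 3 = 7.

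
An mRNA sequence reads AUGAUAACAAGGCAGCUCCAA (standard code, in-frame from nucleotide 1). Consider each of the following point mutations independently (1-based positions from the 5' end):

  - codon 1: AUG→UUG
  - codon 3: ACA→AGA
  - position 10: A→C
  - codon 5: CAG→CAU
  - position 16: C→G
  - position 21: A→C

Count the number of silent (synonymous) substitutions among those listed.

1

Codon 1: AUG (Met) → UUG (Leu) — missense.
Codon 3: ACA (Thr) → AGA (Arg) — missense.
Codon 4: AGG (Arg) → CGG (Arg) — synonymous.
Codon 5: CAG (Gln) → CAU (His) — missense.
Codon 6: CUC (Leu) → GUC (Val) — missense.
Codon 7: CAA (Gln) → CAC (His) — missense.
Synonymous: 1 of 6.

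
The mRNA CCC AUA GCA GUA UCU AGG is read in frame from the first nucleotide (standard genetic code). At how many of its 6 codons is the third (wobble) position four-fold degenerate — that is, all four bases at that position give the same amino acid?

4

Codon 1 CCC (Pro): third position 4-fold.
Codon 2 AUA (Ile): third position 3-fold.
Codon 3 GCA (Ala): third position 4-fold.
Codon 4 GUA (Val): third position 4-fold.
Codon 5 UCU (Ser): third position 4-fold.
Codon 6 AGG (Arg): third position 2-fold.
Four-fold degenerate third positions: 4.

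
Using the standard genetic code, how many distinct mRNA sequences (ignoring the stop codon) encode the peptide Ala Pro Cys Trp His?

Ala: 4 codons.
Pro: 4 codons.
Cys: 2 codons.
Trp: 1 codon.
His: 2 codons.
4 × 4 × 2 × 1 × 2 = 64.

64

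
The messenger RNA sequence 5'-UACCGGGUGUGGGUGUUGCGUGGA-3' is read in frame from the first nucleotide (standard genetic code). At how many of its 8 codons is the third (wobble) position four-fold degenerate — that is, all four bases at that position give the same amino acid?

Codon 1 UAC (Tyr): third position 2-fold.
Codon 2 CGG (Arg): third position 4-fold.
Codon 3 GUG (Val): third position 4-fold.
Codon 4 UGG (Trp): third position 1-fold.
Codon 5 GUG (Val): third position 4-fold.
Codon 6 UUG (Leu): third position 2-fold.
Codon 7 CGU (Arg): third position 4-fold.
Codon 8 GGA (Gly): third position 4-fold.
Four-fold degenerate third positions: 5.

5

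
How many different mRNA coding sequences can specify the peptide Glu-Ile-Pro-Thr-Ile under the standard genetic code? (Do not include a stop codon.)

288

Glu: 2 codons.
Ile: 3 codons.
Pro: 4 codons.
Thr: 4 codons.
Ile: 3 codons.
2 × 3 × 4 × 4 × 3 = 288.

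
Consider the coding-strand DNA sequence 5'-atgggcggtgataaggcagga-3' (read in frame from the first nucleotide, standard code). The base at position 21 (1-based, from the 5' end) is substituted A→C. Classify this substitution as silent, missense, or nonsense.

silent

Position 21 falls in codon 7: GGA → Gly.
After the substitution the codon is GGC → Gly.
Both encode Gly, so the change is synonymous.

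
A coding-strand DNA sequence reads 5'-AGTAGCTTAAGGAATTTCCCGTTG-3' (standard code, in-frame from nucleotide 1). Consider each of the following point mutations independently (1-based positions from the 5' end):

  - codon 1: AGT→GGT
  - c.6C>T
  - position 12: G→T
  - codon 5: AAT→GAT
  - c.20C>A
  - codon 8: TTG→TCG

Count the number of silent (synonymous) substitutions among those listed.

1

Codon 1: AGT (Ser) → GGT (Gly) — missense.
Codon 2: AGC (Ser) → AGT (Ser) — synonymous.
Codon 4: AGG (Arg) → AGT (Ser) — missense.
Codon 5: AAT (Asn) → GAT (Asp) — missense.
Codon 7: CCG (Pro) → CAG (Gln) — missense.
Codon 8: TTG (Leu) → TCG (Ser) — missense.
Synonymous: 1 of 6.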